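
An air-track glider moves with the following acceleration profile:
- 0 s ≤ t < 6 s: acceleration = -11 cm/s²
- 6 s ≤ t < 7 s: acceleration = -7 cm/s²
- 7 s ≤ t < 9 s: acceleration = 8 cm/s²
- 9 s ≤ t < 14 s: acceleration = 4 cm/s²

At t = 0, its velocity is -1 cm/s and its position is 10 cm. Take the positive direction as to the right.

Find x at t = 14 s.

-636.5 cm

On each constant-a segment, Δv = aΔt and Δx = v₀Δt + ½aΔt²; chain segment to segment.
0–6 s: v starts -1 cm/s; Δx = -1·6 + ½·-11·6² = -204 cm; v ends -67 cm/s.
6–7 s: v starts -67 cm/s; Δx = -67·1 + ½·-7·1² = -70.5 cm; v ends -74 cm/s.
7–9 s: v starts -74 cm/s; Δx = -74·2 + ½·8·2² = -132 cm; v ends -58 cm/s.
9–14 s: v starts -58 cm/s; Δx = -58·5 + ½·4·5² = -240 cm; v ends -38 cm/s.
x(14) = 10 + Σ Δx = -636.5 cm.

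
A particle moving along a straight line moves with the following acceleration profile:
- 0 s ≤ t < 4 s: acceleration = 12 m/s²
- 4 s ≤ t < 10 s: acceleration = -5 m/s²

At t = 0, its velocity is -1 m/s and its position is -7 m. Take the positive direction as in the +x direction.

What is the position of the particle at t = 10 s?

On each constant-a segment, Δv = aΔt and Δx = v₀Δt + ½aΔt²; chain segment to segment.
0–4 s: v starts -1 m/s; Δx = -1·4 + ½·12·4² = 92 m; v ends 47 m/s.
4–10 s: v starts 47 m/s; Δx = 47·6 + ½·-5·6² = 192 m; v ends 17 m/s.
x(10) = -7 + Σ Δx = 277 m.

277 m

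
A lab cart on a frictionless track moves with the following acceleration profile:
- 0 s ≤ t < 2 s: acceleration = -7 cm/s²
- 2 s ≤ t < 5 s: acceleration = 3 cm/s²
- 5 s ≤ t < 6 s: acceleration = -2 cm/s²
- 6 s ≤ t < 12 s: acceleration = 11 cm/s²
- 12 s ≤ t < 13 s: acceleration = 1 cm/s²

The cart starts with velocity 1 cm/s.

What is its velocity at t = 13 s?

Δv equals the area under the a-t graph; then v = v₀ + Δv.
0–2 s: -7 × 2 = -14 cm/s
2–5 s: 3 × 3 = 9 cm/s
5–6 s: -2 × 1 = -2 cm/s
6–12 s: 11 × 6 = 66 cm/s
12–13 s: 1 × 1 = 1 cm/s
Δv = 60 cm/s, so v(13) = 1 + (60) = 61 cm/s.

61 cm/s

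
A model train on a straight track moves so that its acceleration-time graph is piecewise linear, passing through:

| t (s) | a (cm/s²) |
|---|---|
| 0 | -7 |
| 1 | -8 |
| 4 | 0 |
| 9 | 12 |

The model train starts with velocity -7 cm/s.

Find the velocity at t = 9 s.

Δv equals the area under the a-t graph; then v = v₀ + Δv.
0–1 s: ½(-7 + -8)(1) = -7.5 cm/s
1–4 s: ½(-8 + 0)(3) = -12 cm/s
4–9 s: ½(0 + 12)(5) = 30 cm/s
Δv = 10.5 cm/s, so v(9) = -7 + (10.5) = 3.5 cm/s.

3.5 cm/s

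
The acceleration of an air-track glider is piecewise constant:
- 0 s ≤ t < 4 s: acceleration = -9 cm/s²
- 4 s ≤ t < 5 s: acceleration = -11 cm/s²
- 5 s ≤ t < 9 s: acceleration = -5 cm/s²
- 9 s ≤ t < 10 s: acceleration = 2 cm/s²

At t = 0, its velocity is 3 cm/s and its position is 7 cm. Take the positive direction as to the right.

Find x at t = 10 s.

-370.5 cm

On each constant-a segment, Δv = aΔt and Δx = v₀Δt + ½aΔt²; chain segment to segment.
0–4 s: v starts 3 cm/s; Δx = 3·4 + ½·-9·4² = -60 cm; v ends -33 cm/s.
4–5 s: v starts -33 cm/s; Δx = -33·1 + ½·-11·1² = -38.5 cm; v ends -44 cm/s.
5–9 s: v starts -44 cm/s; Δx = -44·4 + ½·-5·4² = -216 cm; v ends -64 cm/s.
9–10 s: v starts -64 cm/s; Δx = -64·1 + ½·2·1² = -63 cm; v ends -62 cm/s.
x(10) = 7 + Σ Δx = -370.5 cm.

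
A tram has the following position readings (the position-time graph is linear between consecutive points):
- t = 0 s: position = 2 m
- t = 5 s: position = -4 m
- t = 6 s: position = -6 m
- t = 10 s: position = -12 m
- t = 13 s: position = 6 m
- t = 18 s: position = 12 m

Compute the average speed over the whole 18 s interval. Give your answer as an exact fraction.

Average speed = (total path length)/(elapsed time); on a piecewise-linear x-t graph the path length is Σ|Δx|.
0–5 s: |Δx| = |-4 − 2| = 6 m
5–6 s: |Δx| = |-6 − -4| = 2 m
6–10 s: |Δx| = |-12 − -6| = 6 m
10–13 s: |Δx| = |6 − -12| = 18 m
13–18 s: |Δx| = |12 − 6| = 6 m
Total path = 38 m; average speed = 38/18 = 19/9 m/s.

19/9 m/s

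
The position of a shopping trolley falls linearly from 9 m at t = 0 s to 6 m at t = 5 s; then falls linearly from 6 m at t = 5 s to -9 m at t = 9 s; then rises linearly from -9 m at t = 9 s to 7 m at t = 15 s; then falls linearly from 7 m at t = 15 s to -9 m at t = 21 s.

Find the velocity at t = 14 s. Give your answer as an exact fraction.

8/3 m/s

Velocity is the slope of the x-t graph on 9–15 s: (7 − -9)/(15 − 9) = 8/3 m/s.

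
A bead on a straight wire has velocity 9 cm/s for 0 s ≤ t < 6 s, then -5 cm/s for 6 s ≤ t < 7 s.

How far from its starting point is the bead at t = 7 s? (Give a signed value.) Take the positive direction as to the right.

49 cm

Net displacement equals the area under the velocity-time graph (areas below the axis count negative).
0–6 s: 9 × 6 = 54 cm
6–7 s: -5 × 1 = -5 cm
Net displacement = 49 cm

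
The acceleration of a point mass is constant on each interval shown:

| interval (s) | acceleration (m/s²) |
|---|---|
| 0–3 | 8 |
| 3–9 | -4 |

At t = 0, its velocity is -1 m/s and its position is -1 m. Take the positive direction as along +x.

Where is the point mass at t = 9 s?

98 m

On each constant-a segment, Δv = aΔt and Δx = v₀Δt + ½aΔt²; chain segment to segment.
0–3 s: v starts -1 m/s; Δx = -1·3 + ½·8·3² = 33 m; v ends 23 m/s.
3–9 s: v starts 23 m/s; Δx = 23·6 + ½·-4·6² = 66 m; v ends -1 m/s.
x(9) = -1 + Σ Δx = 98 m.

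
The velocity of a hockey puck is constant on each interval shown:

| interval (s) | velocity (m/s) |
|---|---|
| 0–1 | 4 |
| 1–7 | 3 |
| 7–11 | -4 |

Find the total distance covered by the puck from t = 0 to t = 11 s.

Distance (not displacement) is the total path length: add the absolute areas under v-t.
0–1 s: |4| × 1 = 4 m
1–7 s: |3| × 6 = 18 m
7–11 s: |-4| × 4 = 16 m
Total distance = 38 m

38 m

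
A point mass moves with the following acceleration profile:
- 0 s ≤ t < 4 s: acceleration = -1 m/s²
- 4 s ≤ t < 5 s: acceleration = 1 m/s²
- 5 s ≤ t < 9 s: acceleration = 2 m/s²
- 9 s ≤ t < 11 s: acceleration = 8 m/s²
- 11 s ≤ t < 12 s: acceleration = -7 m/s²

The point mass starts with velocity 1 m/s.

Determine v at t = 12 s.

Δv equals the area under the a-t graph; then v = v₀ + Δv.
0–4 s: -1 × 4 = -4 m/s
4–5 s: 1 × 1 = 1 m/s
5–9 s: 2 × 4 = 8 m/s
9–11 s: 8 × 2 = 16 m/s
11–12 s: -7 × 1 = -7 m/s
Δv = 14 m/s, so v(12) = 1 + (14) = 15 m/s.

15 m/s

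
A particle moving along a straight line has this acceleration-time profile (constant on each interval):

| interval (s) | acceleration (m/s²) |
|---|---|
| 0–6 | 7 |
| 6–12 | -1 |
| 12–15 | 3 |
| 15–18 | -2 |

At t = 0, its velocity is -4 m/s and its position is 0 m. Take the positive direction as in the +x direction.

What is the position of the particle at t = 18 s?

On each constant-a segment, Δv = aΔt and Δx = v₀Δt + ½aΔt²; chain segment to segment.
0–6 s: v starts -4 m/s; Δx = -4·6 + ½·7·6² = 102 m; v ends 38 m/s.
6–12 s: v starts 38 m/s; Δx = 38·6 + ½·-1·6² = 210 m; v ends 32 m/s.
12–15 s: v starts 32 m/s; Δx = 32·3 + ½·3·3² = 109.5 m; v ends 41 m/s.
15–18 s: v starts 41 m/s; Δx = 41·3 + ½·-2·3² = 114 m; v ends 35 m/s.
x(18) = 0 + Σ Δx = 535.5 m.

535.5 m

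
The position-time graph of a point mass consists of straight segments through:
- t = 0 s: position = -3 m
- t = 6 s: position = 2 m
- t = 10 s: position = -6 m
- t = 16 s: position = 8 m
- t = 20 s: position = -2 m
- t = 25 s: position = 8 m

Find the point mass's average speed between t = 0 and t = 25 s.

Average speed = (total path length)/(elapsed time); on a piecewise-linear x-t graph the path length is Σ|Δx|.
0–6 s: |Δx| = |2 − -3| = 5 m
6–10 s: |Δx| = |-6 − 2| = 8 m
10–16 s: |Δx| = |8 − -6| = 14 m
16–20 s: |Δx| = |-2 − 8| = 10 m
20–25 s: |Δx| = |8 − -2| = 10 m
Total path = 47 m; average speed = 47/25 = 1.88 m/s.

1.88 m/s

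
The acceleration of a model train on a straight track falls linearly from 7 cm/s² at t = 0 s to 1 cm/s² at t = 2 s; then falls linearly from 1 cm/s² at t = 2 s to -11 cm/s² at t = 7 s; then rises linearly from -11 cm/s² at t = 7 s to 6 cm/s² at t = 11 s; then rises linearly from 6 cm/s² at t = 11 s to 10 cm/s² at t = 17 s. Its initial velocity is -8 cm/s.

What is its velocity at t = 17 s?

13 cm/s

Δv equals the area under the a-t graph; then v = v₀ + Δv.
0–2 s: ½(7 + 1)(2) = 8 cm/s
2–7 s: ½(1 + -11)(5) = -25 cm/s
7–11 s: ½(-11 + 6)(4) = -10 cm/s
11–17 s: ½(6 + 10)(6) = 48 cm/s
Δv = 21 cm/s, so v(17) = -8 + (21) = 13 cm/s.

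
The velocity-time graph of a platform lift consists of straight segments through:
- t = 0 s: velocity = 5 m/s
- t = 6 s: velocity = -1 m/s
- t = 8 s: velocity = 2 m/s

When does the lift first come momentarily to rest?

t = 5 s

v changes sign on 0–6 s (from 5 to -1); the graph is linear there, so v = 0 at t = 0 + (-5)·(6 − 0)/(-1 − 5) = 5 s.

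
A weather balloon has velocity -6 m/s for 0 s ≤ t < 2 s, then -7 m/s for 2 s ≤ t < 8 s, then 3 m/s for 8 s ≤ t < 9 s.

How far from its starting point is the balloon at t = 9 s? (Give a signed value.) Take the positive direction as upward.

-51 m

Displacement is the signed area under the v-t curve.
0–2 s: -6 × 2 = -12 m
2–8 s: -7 × 6 = -42 m
8–9 s: 3 × 1 = 3 m
Net displacement = -51 m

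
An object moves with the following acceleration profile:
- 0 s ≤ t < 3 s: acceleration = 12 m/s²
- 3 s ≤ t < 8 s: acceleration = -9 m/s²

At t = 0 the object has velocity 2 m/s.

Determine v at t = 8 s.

Δv equals the area under the a-t graph; then v = v₀ + Δv.
0–3 s: 12 × 3 = 36 m/s
3–8 s: -9 × 5 = -45 m/s
Δv = -9 m/s, so v(8) = 2 + (-9) = -7 m/s.

-7 m/s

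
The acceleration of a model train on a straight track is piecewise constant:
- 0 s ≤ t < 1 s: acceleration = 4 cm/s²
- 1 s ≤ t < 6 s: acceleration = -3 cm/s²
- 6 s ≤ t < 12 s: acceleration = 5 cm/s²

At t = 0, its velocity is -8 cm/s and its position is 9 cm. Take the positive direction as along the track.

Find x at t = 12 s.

-78.5 cm

On each constant-a segment, Δv = aΔt and Δx = v₀Δt + ½aΔt²; chain segment to segment.
0–1 s: v starts -8 cm/s; Δx = -8·1 + ½·4·1² = -6 cm; v ends -4 cm/s.
1–6 s: v starts -4 cm/s; Δx = -4·5 + ½·-3·5² = -57.5 cm; v ends -19 cm/s.
6–12 s: v starts -19 cm/s; Δx = -19·6 + ½·5·6² = -24 cm; v ends 11 cm/s.
x(12) = 9 + Σ Δx = -78.5 cm.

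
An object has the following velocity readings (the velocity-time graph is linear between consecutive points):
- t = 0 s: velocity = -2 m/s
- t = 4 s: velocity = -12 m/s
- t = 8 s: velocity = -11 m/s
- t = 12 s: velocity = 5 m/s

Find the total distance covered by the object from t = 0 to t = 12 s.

Distance (not displacement) is the total path length: add the absolute areas under v-t.
0–4 s: |½(-2 + -12)(4)| = 28 m
4–8 s: |½(-12 + -11)(4)| = 46 m
8–12 s: v = 0 at t = 10.75 s; triangle areas 15.125 + 3.125 = 18.25 m
Total distance = 92.25 m

92.25 m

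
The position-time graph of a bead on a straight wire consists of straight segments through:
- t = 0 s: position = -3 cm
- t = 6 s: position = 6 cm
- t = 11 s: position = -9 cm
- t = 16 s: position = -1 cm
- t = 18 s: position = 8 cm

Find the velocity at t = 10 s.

-3 cm/s

Velocity is the slope of the x-t graph on 6–11 s: (-9 − 6)/(11 − 6) = -3 cm/s.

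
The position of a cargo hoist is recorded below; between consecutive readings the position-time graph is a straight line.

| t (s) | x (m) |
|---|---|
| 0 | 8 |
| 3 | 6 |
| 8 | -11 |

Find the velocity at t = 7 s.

Velocity is the slope of the x-t graph on 3–8 s: (-11 − 6)/(8 − 3) = -3.4 m/s.

-3.4 m/s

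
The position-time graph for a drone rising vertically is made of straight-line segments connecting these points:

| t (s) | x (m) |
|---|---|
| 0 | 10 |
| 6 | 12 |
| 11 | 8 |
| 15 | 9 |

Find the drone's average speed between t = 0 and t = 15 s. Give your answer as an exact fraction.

Average speed = (total path length)/(elapsed time); on a piecewise-linear x-t graph the path length is Σ|Δx|.
0–6 s: |Δx| = |12 − 10| = 2 m
6–11 s: |Δx| = |8 − 12| = 4 m
11–15 s: |Δx| = |9 − 8| = 1 m
Total path = 7 m; average speed = 7/15 = 7/15 m/s.

7/15 m/s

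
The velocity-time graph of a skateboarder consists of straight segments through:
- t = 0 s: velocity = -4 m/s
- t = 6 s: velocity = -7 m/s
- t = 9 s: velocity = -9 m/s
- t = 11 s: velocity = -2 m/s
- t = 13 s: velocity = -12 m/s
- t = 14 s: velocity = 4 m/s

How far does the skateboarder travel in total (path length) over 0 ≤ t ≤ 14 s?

Total distance travelled is ∫|v| dt — sum the magnitudes of each area piece.
0–6 s: |½(-4 + -7)(6)| = 33 m
6–9 s: |½(-7 + -9)(3)| = 24 m
9–11 s: |½(-9 + -2)(2)| = 11 m
11–13 s: |½(-2 + -12)(2)| = 14 m
13–14 s: v = 0 at t = 13.75 s; triangle areas 4.5 + 0.5 = 5 m
Total distance = 87 m

87 m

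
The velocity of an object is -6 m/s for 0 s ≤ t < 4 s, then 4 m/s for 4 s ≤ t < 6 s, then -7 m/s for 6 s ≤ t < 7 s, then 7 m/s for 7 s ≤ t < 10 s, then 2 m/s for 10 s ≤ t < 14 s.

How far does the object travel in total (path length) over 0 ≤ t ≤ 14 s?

Total distance travelled is ∫|v| dt — sum the magnitudes of each area piece.
0–4 s: |-6| × 4 = 24 m
4–6 s: |4| × 2 = 8 m
6–7 s: |-7| × 1 = 7 m
7–10 s: |7| × 3 = 21 m
10–14 s: |2| × 4 = 8 m
Total distance = 68 m

68 m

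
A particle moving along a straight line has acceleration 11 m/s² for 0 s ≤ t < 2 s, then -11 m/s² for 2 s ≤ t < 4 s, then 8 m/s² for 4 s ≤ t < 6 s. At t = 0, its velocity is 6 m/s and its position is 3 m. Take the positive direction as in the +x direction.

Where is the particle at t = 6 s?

99 m

On each constant-a segment, Δv = aΔt and Δx = v₀Δt + ½aΔt²; chain segment to segment.
0–2 s: v starts 6 m/s; Δx = 6·2 + ½·11·2² = 34 m; v ends 28 m/s.
2–4 s: v starts 28 m/s; Δx = 28·2 + ½·-11·2² = 34 m; v ends 6 m/s.
4–6 s: v starts 6 m/s; Δx = 6·2 + ½·8·2² = 28 m; v ends 22 m/s.
x(6) = 3 + Σ Δx = 99 m.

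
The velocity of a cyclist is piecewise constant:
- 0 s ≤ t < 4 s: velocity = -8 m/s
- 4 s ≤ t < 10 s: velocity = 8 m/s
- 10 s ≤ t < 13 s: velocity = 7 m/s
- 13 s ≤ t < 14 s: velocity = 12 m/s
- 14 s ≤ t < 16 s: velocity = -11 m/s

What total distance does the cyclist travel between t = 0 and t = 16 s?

Distance (not displacement) is the total path length: add the absolute areas under v-t.
0–4 s: |-8| × 4 = 32 m
4–10 s: |8| × 6 = 48 m
10–13 s: |7| × 3 = 21 m
13–14 s: |12| × 1 = 12 m
14–16 s: |-11| × 2 = 22 m
Total distance = 135 m

135 m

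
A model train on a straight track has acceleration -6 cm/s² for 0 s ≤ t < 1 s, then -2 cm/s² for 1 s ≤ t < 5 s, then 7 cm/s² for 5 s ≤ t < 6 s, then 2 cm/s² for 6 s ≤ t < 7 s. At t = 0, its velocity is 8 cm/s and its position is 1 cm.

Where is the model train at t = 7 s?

-2.5 cm

On each constant-a segment, Δv = aΔt and Δx = v₀Δt + ½aΔt²; chain segment to segment.
0–1 s: v starts 8 cm/s; Δx = 8·1 + ½·-6·1² = 5 cm; v ends 2 cm/s.
1–5 s: v starts 2 cm/s; Δx = 2·4 + ½·-2·4² = -8 cm; v ends -6 cm/s.
5–6 s: v starts -6 cm/s; Δx = -6·1 + ½·7·1² = -2.5 cm; v ends 1 cm/s.
6–7 s: v starts 1 cm/s; Δx = 1·1 + ½·2·1² = 2 cm; v ends 3 cm/s.
x(7) = 1 + Σ Δx = -2.5 cm.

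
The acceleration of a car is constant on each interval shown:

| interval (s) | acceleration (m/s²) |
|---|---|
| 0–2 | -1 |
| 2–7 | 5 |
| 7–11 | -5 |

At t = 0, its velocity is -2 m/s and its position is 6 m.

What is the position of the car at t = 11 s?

On each constant-a segment, Δv = aΔt and Δx = v₀Δt + ½aΔt²; chain segment to segment.
0–2 s: v starts -2 m/s; Δx = -2·2 + ½·-1·2² = -6 m; v ends -4 m/s.
2–7 s: v starts -4 m/s; Δx = -4·5 + ½·5·5² = 42.5 m; v ends 21 m/s.
7–11 s: v starts 21 m/s; Δx = 21·4 + ½·-5·4² = 44 m; v ends 1 m/s.
x(11) = 6 + Σ Δx = 86.5 m.

86.5 m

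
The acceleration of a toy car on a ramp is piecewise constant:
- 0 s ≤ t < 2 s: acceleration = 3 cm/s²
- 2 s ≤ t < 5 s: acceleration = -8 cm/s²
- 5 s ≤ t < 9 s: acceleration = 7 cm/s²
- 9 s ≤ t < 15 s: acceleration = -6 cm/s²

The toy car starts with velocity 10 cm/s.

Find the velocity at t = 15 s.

-16 cm/s

Δv equals the area under the a-t graph; then v = v₀ + Δv.
0–2 s: 3 × 2 = 6 cm/s
2–5 s: -8 × 3 = -24 cm/s
5–9 s: 7 × 4 = 28 cm/s
9–15 s: -6 × 6 = -36 cm/s
Δv = -26 cm/s, so v(15) = 10 + (-26) = -16 cm/s.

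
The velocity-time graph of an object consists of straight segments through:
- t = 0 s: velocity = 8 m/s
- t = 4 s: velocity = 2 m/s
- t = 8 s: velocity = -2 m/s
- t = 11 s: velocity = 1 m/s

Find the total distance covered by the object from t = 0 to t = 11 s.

26.5 m

Total distance travelled is ∫|v| dt — sum the magnitudes of each area piece.
0–4 s: |½(8 + 2)(4)| = 20 m
4–8 s: v = 0 at t = 6 s; triangle areas 2 + 2 = 4 m
8–11 s: v = 0 at t = 10 s; triangle areas 2 + 0.5 = 2.5 m
Total distance = 26.5 m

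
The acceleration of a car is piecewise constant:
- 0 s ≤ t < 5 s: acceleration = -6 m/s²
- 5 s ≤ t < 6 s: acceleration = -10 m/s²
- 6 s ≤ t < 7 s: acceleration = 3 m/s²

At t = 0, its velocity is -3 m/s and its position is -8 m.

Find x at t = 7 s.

On each constant-a segment, Δv = aΔt and Δx = v₀Δt + ½aΔt²; chain segment to segment.
0–5 s: v starts -3 m/s; Δx = -3·5 + ½·-6·5² = -90 m; v ends -33 m/s.
5–6 s: v starts -33 m/s; Δx = -33·1 + ½·-10·1² = -38 m; v ends -43 m/s.
6–7 s: v starts -43 m/s; Δx = -43·1 + ½·3·1² = -41.5 m; v ends -40 m/s.
x(7) = -8 + Σ Δx = -177.5 m.

-177.5 m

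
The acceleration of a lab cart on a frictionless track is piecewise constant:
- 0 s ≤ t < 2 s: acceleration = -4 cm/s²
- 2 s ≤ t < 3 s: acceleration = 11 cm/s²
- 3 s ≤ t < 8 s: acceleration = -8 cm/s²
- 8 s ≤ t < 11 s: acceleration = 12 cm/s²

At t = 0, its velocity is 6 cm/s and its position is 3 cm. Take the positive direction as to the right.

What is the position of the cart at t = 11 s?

-83.5 cm

On each constant-a segment, Δv = aΔt and Δx = v₀Δt + ½aΔt²; chain segment to segment.
0–2 s: v starts 6 cm/s; Δx = 6·2 + ½·-4·2² = 4 cm; v ends -2 cm/s.
2–3 s: v starts -2 cm/s; Δx = -2·1 + ½·11·1² = 3.5 cm; v ends 9 cm/s.
3–8 s: v starts 9 cm/s; Δx = 9·5 + ½·-8·5² = -55 cm; v ends -31 cm/s.
8–11 s: v starts -31 cm/s; Δx = -31·3 + ½·12·3² = -39 cm; v ends 5 cm/s.
x(11) = 3 + Σ Δx = -83.5 cm.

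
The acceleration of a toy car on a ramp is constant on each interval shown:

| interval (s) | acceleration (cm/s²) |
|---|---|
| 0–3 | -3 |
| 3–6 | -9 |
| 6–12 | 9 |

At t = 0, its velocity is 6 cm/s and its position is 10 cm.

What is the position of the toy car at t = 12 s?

On each constant-a segment, Δv = aΔt and Δx = v₀Δt + ½aΔt²; chain segment to segment.
0–3 s: v starts 6 cm/s; Δx = 6·3 + ½·-3·3² = 4.5 cm; v ends -3 cm/s.
3–6 s: v starts -3 cm/s; Δx = -3·3 + ½·-9·3² = -49.5 cm; v ends -30 cm/s.
6–12 s: v starts -30 cm/s; Δx = -30·6 + ½·9·6² = -18 cm; v ends 24 cm/s.
x(12) = 10 + Σ Δx = -53 cm.

-53 cm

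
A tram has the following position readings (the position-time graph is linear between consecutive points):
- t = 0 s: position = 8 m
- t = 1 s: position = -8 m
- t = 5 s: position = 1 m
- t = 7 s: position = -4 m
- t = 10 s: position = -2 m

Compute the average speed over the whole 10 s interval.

3.2 m/s

Average speed = (total path length)/(elapsed time); on a piecewise-linear x-t graph the path length is Σ|Δx|.
0–1 s: |Δx| = |-8 − 8| = 16 m
1–5 s: |Δx| = |1 − -8| = 9 m
5–7 s: |Δx| = |-4 − 1| = 5 m
7–10 s: |Δx| = |-2 − -4| = 2 m
Total path = 32 m; average speed = 32/10 = 3.2 m/s.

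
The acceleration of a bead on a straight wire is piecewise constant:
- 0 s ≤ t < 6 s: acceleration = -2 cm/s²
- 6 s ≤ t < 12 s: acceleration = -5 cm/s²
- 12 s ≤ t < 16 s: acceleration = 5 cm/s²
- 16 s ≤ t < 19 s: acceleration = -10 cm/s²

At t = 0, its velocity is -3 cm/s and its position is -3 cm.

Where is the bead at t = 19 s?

On each constant-a segment, Δv = aΔt and Δx = v₀Δt + ½aΔt²; chain segment to segment.
0–6 s: v starts -3 cm/s; Δx = -3·6 + ½·-2·6² = -54 cm; v ends -15 cm/s.
6–12 s: v starts -15 cm/s; Δx = -15·6 + ½·-5·6² = -180 cm; v ends -45 cm/s.
12–16 s: v starts -45 cm/s; Δx = -45·4 + ½·5·4² = -140 cm; v ends -25 cm/s.
16–19 s: v starts -25 cm/s; Δx = -25·3 + ½·-10·3² = -120 cm; v ends -55 cm/s.
x(19) = -3 + Σ Δx = -497 cm.

-497 cm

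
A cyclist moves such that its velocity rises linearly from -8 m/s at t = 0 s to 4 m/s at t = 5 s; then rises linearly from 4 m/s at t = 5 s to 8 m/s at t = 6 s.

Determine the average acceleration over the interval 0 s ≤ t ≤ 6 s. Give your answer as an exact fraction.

Average acceleration = Δv/Δt = (8 − -8)/(6 − 0) = 8/3 m/s².

8/3 m/s²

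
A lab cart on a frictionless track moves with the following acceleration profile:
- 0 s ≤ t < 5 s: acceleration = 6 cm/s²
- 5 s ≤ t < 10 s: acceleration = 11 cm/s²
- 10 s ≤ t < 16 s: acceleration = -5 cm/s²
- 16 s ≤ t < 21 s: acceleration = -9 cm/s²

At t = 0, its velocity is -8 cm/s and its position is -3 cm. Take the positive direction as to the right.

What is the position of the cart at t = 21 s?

774 cm

On each constant-a segment, Δv = aΔt and Δx = v₀Δt + ½aΔt²; chain segment to segment.
0–5 s: v starts -8 cm/s; Δx = -8·5 + ½·6·5² = 35 cm; v ends 22 cm/s.
5–10 s: v starts 22 cm/s; Δx = 22·5 + ½·11·5² = 247.5 cm; v ends 77 cm/s.
10–16 s: v starts 77 cm/s; Δx = 77·6 + ½·-5·6² = 372 cm; v ends 47 cm/s.
16–21 s: v starts 47 cm/s; Δx = 47·5 + ½·-9·5² = 122.5 cm; v ends 2 cm/s.
x(21) = -3 + Σ Δx = 774 cm.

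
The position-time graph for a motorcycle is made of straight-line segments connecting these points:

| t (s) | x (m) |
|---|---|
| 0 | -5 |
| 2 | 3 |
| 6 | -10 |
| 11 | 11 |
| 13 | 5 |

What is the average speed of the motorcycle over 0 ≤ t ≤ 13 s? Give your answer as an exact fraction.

48/13 m/s

Average speed = (total path length)/(elapsed time); on a piecewise-linear x-t graph the path length is Σ|Δx|.
0–2 s: |Δx| = |3 − -5| = 8 m
2–6 s: |Δx| = |-10 − 3| = 13 m
6–11 s: |Δx| = |11 − -10| = 21 m
11–13 s: |Δx| = |5 − 11| = 6 m
Total path = 48 m; average speed = 48/13 = 48/13 m/s.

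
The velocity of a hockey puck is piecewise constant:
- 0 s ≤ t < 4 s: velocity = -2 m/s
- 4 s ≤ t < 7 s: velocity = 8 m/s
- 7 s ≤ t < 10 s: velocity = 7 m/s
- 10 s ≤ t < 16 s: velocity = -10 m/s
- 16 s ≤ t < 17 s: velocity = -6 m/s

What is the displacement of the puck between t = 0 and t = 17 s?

-29 m

Net displacement equals the area under the velocity-time graph (areas below the axis count negative).
0–4 s: -2 × 4 = -8 m
4–7 s: 8 × 3 = 24 m
7–10 s: 7 × 3 = 21 m
10–16 s: -10 × 6 = -60 m
16–17 s: -6 × 1 = -6 m
Net displacement = -29 m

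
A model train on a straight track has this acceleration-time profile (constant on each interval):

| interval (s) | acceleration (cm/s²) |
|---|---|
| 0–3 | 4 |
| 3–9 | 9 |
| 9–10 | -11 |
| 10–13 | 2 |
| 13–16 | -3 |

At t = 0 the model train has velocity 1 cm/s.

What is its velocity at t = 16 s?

53 cm/s

Δv equals the area under the a-t graph; then v = v₀ + Δv.
0–3 s: 4 × 3 = 12 cm/s
3–9 s: 9 × 6 = 54 cm/s
9–10 s: -11 × 1 = -11 cm/s
10–13 s: 2 × 3 = 6 cm/s
13–16 s: -3 × 3 = -9 cm/s
Δv = 52 cm/s, so v(16) = 1 + (52) = 53 cm/s.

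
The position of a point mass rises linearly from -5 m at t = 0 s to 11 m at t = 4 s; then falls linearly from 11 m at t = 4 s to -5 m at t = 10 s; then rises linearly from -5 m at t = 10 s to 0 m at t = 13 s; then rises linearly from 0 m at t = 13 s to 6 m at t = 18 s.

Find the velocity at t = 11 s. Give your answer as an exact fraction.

5/3 m/s

Velocity is the slope of the x-t graph on 10–13 s: (0 − -5)/(13 − 10) = 5/3 m/s.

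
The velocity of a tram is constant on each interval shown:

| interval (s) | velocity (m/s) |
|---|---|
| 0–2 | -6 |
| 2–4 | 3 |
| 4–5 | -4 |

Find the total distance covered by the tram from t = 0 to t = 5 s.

22 m

Total distance travelled is ∫|v| dt — sum the magnitudes of each area piece.
0–2 s: |-6| × 2 = 12 m
2–4 s: |3| × 2 = 6 m
4–5 s: |-4| × 1 = 4 m
Total distance = 22 m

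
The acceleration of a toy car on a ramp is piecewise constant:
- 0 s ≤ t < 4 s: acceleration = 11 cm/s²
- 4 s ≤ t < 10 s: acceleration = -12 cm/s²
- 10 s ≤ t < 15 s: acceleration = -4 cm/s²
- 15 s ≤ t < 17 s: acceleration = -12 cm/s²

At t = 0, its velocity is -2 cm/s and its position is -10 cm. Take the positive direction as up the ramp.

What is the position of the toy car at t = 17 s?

-218 cm

On each constant-a segment, Δv = aΔt and Δx = v₀Δt + ½aΔt²; chain segment to segment.
0–4 s: v starts -2 cm/s; Δx = -2·4 + ½·11·4² = 80 cm; v ends 42 cm/s.
4–10 s: v starts 42 cm/s; Δx = 42·6 + ½·-12·6² = 36 cm; v ends -30 cm/s.
10–15 s: v starts -30 cm/s; Δx = -30·5 + ½·-4·5² = -200 cm; v ends -50 cm/s.
15–17 s: v starts -50 cm/s; Δx = -50·2 + ½·-12·2² = -124 cm; v ends -74 cm/s.
x(17) = -10 + Σ Δx = -218 cm.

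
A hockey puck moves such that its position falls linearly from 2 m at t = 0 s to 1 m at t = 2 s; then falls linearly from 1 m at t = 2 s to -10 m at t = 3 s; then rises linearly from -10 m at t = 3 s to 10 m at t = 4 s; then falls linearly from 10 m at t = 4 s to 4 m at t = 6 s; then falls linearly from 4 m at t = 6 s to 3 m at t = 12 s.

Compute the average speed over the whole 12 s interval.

3.25 m/s

Average speed = (total path length)/(elapsed time); on a piecewise-linear x-t graph the path length is Σ|Δx|.
0–2 s: |Δx| = |1 − 2| = 1 m
2–3 s: |Δx| = |-10 − 1| = 11 m
3–4 s: |Δx| = |10 − -10| = 20 m
4–6 s: |Δx| = |4 − 10| = 6 m
6–12 s: |Δx| = |3 − 4| = 1 m
Total path = 39 m; average speed = 39/12 = 3.25 m/s.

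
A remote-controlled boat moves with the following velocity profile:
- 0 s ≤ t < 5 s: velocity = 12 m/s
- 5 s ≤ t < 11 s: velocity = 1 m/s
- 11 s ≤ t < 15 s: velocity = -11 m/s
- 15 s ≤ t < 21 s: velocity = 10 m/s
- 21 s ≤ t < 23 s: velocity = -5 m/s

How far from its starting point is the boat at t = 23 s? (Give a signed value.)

Net displacement equals the area under the velocity-time graph (areas below the axis count negative).
0–5 s: 12 × 5 = 60 m
5–11 s: 1 × 6 = 6 m
11–15 s: -11 × 4 = -44 m
15–21 s: 10 × 6 = 60 m
21–23 s: -5 × 2 = -10 m
Net displacement = 72 m

72 m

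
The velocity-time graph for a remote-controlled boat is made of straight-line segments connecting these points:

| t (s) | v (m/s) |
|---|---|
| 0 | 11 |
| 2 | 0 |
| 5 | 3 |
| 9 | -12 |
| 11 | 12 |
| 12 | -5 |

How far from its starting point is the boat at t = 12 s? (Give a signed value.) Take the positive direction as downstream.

1 m

Displacement is the signed area under the v-t curve.
0–2 s: ½(11 + 0)(2) = 11 m
2–5 s: ½(0 + 3)(3) = 4.5 m
5–9 s: ½(3 + -12)(4) = -18 m
9–11 s: ½(-12 + 12)(2) = 0 m
11–12 s: ½(12 + -5)(1) = 3.5 m
Net displacement = 1 m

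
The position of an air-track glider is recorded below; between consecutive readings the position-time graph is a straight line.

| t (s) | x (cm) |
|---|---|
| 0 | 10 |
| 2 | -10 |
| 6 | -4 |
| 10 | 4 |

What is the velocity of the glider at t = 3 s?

1.5 cm/s

Velocity is the slope of the x-t graph on 2–6 s: (-4 − -10)/(6 − 2) = 1.5 cm/s.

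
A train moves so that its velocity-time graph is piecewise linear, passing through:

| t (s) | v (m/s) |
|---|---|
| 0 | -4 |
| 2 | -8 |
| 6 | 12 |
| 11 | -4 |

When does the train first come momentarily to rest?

t = 3.6 s

v changes sign on 2–6 s (from -8 to 12); the graph is linear there, so v = 0 at t = 2 + (8)·(6 − 2)/(12 − -8) = 3.6 s.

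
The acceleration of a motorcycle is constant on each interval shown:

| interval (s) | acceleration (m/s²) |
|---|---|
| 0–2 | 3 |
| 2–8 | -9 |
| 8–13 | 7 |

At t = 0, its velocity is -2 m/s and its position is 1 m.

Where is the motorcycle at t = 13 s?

On each constant-a segment, Δv = aΔt and Δx = v₀Δt + ½aΔt²; chain segment to segment.
0–2 s: v starts -2 m/s; Δx = -2·2 + ½·3·2² = 2 m; v ends 4 m/s.
2–8 s: v starts 4 m/s; Δx = 4·6 + ½·-9·6² = -138 m; v ends -50 m/s.
8–13 s: v starts -50 m/s; Δx = -50·5 + ½·7·5² = -162.5 m; v ends -15 m/s.
x(13) = 1 + Σ Δx = -297.5 m.

-297.5 m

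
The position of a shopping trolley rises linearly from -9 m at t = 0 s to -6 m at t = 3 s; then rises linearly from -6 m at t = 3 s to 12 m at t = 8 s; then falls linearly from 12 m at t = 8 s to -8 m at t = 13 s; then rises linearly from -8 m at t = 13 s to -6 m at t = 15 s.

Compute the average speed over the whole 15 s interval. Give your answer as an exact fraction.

Average speed = (total path length)/(elapsed time); on a piecewise-linear x-t graph the path length is Σ|Δx|.
0–3 s: |Δx| = |-6 − -9| = 3 m
3–8 s: |Δx| = |12 − -6| = 18 m
8–13 s: |Δx| = |-8 − 12| = 20 m
13–15 s: |Δx| = |-6 − -8| = 2 m
Total path = 43 m; average speed = 43/15 = 43/15 m/s.

43/15 m/s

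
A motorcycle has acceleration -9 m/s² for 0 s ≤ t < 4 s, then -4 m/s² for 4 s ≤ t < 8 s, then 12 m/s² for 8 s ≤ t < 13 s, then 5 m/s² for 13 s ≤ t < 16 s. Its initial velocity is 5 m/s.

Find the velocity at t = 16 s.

28 m/s

Δv equals the area under the a-t graph; then v = v₀ + Δv.
0–4 s: -9 × 4 = -36 m/s
4–8 s: -4 × 4 = -16 m/s
8–13 s: 12 × 5 = 60 m/s
13–16 s: 5 × 3 = 15 m/s
Δv = 23 m/s, so v(16) = 5 + (23) = 28 m/s.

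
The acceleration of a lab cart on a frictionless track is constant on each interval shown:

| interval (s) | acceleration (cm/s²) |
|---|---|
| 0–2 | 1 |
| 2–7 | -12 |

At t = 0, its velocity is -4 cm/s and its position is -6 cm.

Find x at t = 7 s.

-172 cm

On each constant-a segment, Δv = aΔt and Δx = v₀Δt + ½aΔt²; chain segment to segment.
0–2 s: v starts -4 cm/s; Δx = -4·2 + ½·1·2² = -6 cm; v ends -2 cm/s.
2–7 s: v starts -2 cm/s; Δx = -2·5 + ½·-12·5² = -160 cm; v ends -62 cm/s.
x(7) = -6 + Σ Δx = -172 cm.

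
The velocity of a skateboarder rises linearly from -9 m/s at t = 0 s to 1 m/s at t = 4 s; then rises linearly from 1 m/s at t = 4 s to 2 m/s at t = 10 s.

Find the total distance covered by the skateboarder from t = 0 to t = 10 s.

Distance (not displacement) is the total path length: add the absolute areas under v-t.
0–4 s: v = 0 at t = 3.6 s; triangle areas 16.2 + 0.2 = 16.4 m
4–10 s: |½(1 + 2)(6)| = 9 m
Total distance = 25.4 m

25.4 m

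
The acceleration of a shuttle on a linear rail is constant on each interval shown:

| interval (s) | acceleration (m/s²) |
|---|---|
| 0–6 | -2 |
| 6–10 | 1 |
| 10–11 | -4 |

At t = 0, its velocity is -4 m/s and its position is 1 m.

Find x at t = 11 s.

-129 m

On each constant-a segment, Δv = aΔt and Δx = v₀Δt + ½aΔt²; chain segment to segment.
0–6 s: v starts -4 m/s; Δx = -4·6 + ½·-2·6² = -60 m; v ends -16 m/s.
6–10 s: v starts -16 m/s; Δx = -16·4 + ½·1·4² = -56 m; v ends -12 m/s.
10–11 s: v starts -12 m/s; Δx = -12·1 + ½·-4·1² = -14 m; v ends -16 m/s.
x(11) = 1 + Σ Δx = -129 m.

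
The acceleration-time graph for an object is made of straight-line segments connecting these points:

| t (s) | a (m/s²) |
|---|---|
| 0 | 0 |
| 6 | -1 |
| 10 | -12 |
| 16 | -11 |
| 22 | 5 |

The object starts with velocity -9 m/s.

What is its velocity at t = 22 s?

-125 m/s

Δv equals the area under the a-t graph; then v = v₀ + Δv.
0–6 s: ½(0 + -1)(6) = -3 m/s
6–10 s: ½(-1 + -12)(4) = -26 m/s
10–16 s: ½(-12 + -11)(6) = -69 m/s
16–22 s: ½(-11 + 5)(6) = -18 m/s
Δv = -116 m/s, so v(22) = -9 + (-116) = -125 m/s.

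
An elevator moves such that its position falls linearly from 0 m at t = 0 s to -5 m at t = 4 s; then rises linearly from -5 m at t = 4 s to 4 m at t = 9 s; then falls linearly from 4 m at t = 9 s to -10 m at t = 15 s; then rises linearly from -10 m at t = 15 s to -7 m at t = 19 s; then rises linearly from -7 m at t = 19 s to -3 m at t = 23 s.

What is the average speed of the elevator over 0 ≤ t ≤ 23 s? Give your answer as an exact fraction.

Average speed = (total path length)/(elapsed time); on a piecewise-linear x-t graph the path length is Σ|Δx|.
0–4 s: |Δx| = |-5 − 0| = 5 m
4–9 s: |Δx| = |4 − -5| = 9 m
9–15 s: |Δx| = |-10 − 4| = 14 m
15–19 s: |Δx| = |-7 − -10| = 3 m
19–23 s: |Δx| = |-3 − -7| = 4 m
Total path = 35 m; average speed = 35/23 = 35/23 m/s.

35/23 m/s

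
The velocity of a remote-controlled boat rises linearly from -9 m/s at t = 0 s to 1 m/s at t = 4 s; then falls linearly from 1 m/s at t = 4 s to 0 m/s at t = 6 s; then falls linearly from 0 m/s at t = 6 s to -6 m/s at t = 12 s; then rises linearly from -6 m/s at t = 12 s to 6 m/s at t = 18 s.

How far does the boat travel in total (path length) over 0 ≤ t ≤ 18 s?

Total distance travelled is ∫|v| dt — sum the magnitudes of each area piece.
0–4 s: v = 0 at t = 3.6 s; triangle areas 16.2 + 0.2 = 16.4 m
4–6 s: |½(1 + 0)(2)| = 1 m
6–12 s: |½(0 + -6)(6)| = 18 m
12–18 s: v = 0 at t = 15 s; triangle areas 9 + 9 = 18 m
Total distance = 53.4 m

53.4 m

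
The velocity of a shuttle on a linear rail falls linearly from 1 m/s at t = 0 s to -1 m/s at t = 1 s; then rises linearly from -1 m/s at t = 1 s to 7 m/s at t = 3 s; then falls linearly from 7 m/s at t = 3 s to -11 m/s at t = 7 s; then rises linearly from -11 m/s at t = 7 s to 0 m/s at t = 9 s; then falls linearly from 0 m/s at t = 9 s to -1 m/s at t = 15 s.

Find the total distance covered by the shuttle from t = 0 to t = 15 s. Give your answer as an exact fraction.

1427/36 m

Total distance travelled is ∫|v| dt — sum the magnitudes of each area piece.
0–1 s: v = 0 at t = 0.5 s; triangle areas 0.25 + 0.25 = 0.5 m
1–3 s: v = 0 at t = 1.25 s; triangle areas 0.125 + 6.125 = 6.25 m
3–7 s: v = 0 at t = 41/9 s; triangle areas 49/9 + 121/9 = 170/9 m
7–9 s: |½(-11 + 0)(2)| = 11 m
9–15 s: |½(0 + -1)(6)| = 3 m
Total distance = 1427/36 m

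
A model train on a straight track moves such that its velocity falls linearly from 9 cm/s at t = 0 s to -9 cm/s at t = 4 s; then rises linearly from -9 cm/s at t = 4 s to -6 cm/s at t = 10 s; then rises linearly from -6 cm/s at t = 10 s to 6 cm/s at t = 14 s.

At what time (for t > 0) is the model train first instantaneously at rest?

v changes sign on 0–4 s (from 9 to -9); the graph is linear there, so v = 0 at t = 0 + (-9)·(4 − 0)/(-9 − 9) = 2 s.

t = 2 s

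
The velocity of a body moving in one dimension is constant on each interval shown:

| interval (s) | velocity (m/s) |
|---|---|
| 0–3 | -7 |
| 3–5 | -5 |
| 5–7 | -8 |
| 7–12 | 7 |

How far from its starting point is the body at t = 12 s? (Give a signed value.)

-12 m

Displacement is the signed area under the v-t curve.
0–3 s: -7 × 3 = -21 m
3–5 s: -5 × 2 = -10 m
5–7 s: -8 × 2 = -16 m
7–12 s: 7 × 5 = 35 m
Net displacement = -12 m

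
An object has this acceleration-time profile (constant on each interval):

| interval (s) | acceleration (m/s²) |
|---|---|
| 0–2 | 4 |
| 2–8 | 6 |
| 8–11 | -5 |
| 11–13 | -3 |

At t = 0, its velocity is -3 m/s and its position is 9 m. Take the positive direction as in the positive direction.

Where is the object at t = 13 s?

295.5 m

On each constant-a segment, Δv = aΔt and Δx = v₀Δt + ½aΔt²; chain segment to segment.
0–2 s: v starts -3 m/s; Δx = -3·2 + ½·4·2² = 2 m; v ends 5 m/s.
2–8 s: v starts 5 m/s; Δx = 5·6 + ½·6·6² = 138 m; v ends 41 m/s.
8–11 s: v starts 41 m/s; Δx = 41·3 + ½·-5·3² = 100.5 m; v ends 26 m/s.
11–13 s: v starts 26 m/s; Δx = 26·2 + ½·-3·2² = 46 m; v ends 20 m/s.
x(13) = 9 + Σ Δx = 295.5 m.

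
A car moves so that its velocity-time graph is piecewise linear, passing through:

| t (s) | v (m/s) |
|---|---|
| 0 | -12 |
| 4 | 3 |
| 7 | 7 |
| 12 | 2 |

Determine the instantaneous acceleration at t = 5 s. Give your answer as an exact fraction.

4/3 m/s²

Acceleration is the slope of the v-t graph on 4–7 s: (7 − 3)/(7 − 4) = 4/3 m/s².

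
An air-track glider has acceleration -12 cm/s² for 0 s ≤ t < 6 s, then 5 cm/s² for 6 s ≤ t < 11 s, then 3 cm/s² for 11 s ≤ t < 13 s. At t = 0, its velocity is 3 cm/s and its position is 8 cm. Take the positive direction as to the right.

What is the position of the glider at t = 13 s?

On each constant-a segment, Δv = aΔt and Δx = v₀Δt + ½aΔt²; chain segment to segment.
0–6 s: v starts 3 cm/s; Δx = 3·6 + ½·-12·6² = -198 cm; v ends -69 cm/s.
6–11 s: v starts -69 cm/s; Δx = -69·5 + ½·5·5² = -282.5 cm; v ends -44 cm/s.
11–13 s: v starts -44 cm/s; Δx = -44·2 + ½·3·2² = -82 cm; v ends -38 cm/s.
x(13) = 8 + Σ Δx = -554.5 cm.

-554.5 cm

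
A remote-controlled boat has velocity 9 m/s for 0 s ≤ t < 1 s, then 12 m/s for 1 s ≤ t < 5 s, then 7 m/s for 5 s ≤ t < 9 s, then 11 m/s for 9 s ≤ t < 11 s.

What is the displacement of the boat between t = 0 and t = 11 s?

107 m

Displacement is the signed area under the v-t curve.
0–1 s: 9 × 1 = 9 m
1–5 s: 12 × 4 = 48 m
5–9 s: 7 × 4 = 28 m
9–11 s: 11 × 2 = 22 m
Net displacement = 107 m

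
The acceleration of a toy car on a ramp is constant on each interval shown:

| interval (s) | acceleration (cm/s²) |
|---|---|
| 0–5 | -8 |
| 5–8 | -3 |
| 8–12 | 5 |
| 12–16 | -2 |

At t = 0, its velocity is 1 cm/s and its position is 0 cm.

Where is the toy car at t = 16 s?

On each constant-a segment, Δv = aΔt and Δx = v₀Δt + ½aΔt²; chain segment to segment.
0–5 s: v starts 1 cm/s; Δx = 1·5 + ½·-8·5² = -95 cm; v ends -39 cm/s.
5–8 s: v starts -39 cm/s; Δx = -39·3 + ½·-3·3² = -130.5 cm; v ends -48 cm/s.
8–12 s: v starts -48 cm/s; Δx = -48·4 + ½·5·4² = -152 cm; v ends -28 cm/s.
12–16 s: v starts -28 cm/s; Δx = -28·4 + ½·-2·4² = -128 cm; v ends -36 cm/s.
x(16) = 0 + Σ Δx = -505.5 cm.

-505.5 cm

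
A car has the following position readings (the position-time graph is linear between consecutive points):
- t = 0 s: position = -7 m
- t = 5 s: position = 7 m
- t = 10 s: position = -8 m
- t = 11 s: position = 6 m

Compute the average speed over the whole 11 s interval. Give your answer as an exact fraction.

43/11 m/s

Average speed = (total path length)/(elapsed time); on a piecewise-linear x-t graph the path length is Σ|Δx|.
0–5 s: |Δx| = |7 − -7| = 14 m
5–10 s: |Δx| = |-8 − 7| = 15 m
10–11 s: |Δx| = |6 − -8| = 14 m
Total path = 43 m; average speed = 43/11 = 43/11 m/s.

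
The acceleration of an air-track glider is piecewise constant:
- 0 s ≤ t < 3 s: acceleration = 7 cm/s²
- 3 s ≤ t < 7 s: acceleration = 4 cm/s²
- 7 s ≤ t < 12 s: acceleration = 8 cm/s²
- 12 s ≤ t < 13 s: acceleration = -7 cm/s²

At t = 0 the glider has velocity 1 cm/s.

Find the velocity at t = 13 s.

Δv equals the area under the a-t graph; then v = v₀ + Δv.
0–3 s: 7 × 3 = 21 cm/s
3–7 s: 4 × 4 = 16 cm/s
7–12 s: 8 × 5 = 40 cm/s
12–13 s: -7 × 1 = -7 cm/s
Δv = 70 cm/s, so v(13) = 1 + (70) = 71 cm/s.

71 cm/s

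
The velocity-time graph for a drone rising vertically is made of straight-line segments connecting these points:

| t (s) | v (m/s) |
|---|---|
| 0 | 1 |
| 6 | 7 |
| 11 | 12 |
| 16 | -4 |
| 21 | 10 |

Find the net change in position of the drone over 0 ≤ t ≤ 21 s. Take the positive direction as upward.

106.5 m

Displacement is the signed area under the v-t curve.
0–6 s: ½(1 + 7)(6) = 24 m
6–11 s: ½(7 + 12)(5) = 47.5 m
11–16 s: ½(12 + -4)(5) = 20 m
16–21 s: ½(-4 + 10)(5) = 15 m
Net displacement = 106.5 m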